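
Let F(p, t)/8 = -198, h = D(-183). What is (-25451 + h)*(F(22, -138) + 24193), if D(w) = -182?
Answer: -579536497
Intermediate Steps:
h = -182
F(p, t) = -1584 (F(p, t) = 8*(-198) = -1584)
(-25451 + h)*(F(22, -138) + 24193) = (-25451 - 182)*(-1584 + 24193) = -25633*22609 = -579536497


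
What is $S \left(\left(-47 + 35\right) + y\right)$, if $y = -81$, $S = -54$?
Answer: $5022$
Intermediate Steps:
$S \left(\left(-47 + 35\right) + y\right) = - 54 \left(\left(-47 + 35\right) - 81\right) = - 54 \left(-12 - 81\right) = \left(-54\right) \left(-93\right) = 5022$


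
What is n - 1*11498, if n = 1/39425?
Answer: -453308649/39425 ≈ -11498.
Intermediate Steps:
n = 1/39425 ≈ 2.5365e-5
n - 1*11498 = 1/39425 - 1*11498 = 1/39425 - 11498 = -453308649/39425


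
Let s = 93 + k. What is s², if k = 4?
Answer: 9409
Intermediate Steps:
s = 97 (s = 93 + 4 = 97)
s² = 97² = 9409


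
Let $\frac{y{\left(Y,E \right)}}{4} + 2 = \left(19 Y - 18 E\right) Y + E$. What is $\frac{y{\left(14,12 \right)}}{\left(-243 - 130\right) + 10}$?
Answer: $- \frac{2840}{363} \approx -7.8237$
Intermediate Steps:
$y{\left(Y,E \right)} = -8 + 4 E + 4 Y \left(- 18 E + 19 Y\right)$ ($y{\left(Y,E \right)} = -8 + 4 \left(\left(19 Y - 18 E\right) Y + E\right) = -8 + 4 \left(\left(- 18 E + 19 Y\right) Y + E\right) = -8 + 4 \left(Y \left(- 18 E + 19 Y\right) + E\right) = -8 + 4 \left(E + Y \left(- 18 E + 19 Y\right)\right) = -8 + \left(4 E + 4 Y \left(- 18 E + 19 Y\right)\right) = -8 + 4 E + 4 Y \left(- 18 E + 19 Y\right)$)
$\frac{y{\left(14,12 \right)}}{\left(-243 - 130\right) + 10} = \frac{-8 + 4 \cdot 12 + 76 \cdot 14^{2} - 864 \cdot 14}{\left(-243 - 130\right) + 10} = \frac{-8 + 48 + 76 \cdot 196 - 12096}{-373 + 10} = \frac{-8 + 48 + 14896 - 12096}{-363} = 2840 \left(- \frac{1}{363}\right) = - \frac{2840}{363}$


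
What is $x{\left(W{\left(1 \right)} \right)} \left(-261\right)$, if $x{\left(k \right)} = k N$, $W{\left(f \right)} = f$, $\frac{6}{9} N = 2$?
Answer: $-783$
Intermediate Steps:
$N = 3$ ($N = \frac{3}{2} \cdot 2 = 3$)
$x{\left(k \right)} = 3 k$ ($x{\left(k \right)} = k 3 = 3 k$)
$x{\left(W{\left(1 \right)} \right)} \left(-261\right) = 3 \cdot 1 \left(-261\right) = 3 \left(-261\right) = -783$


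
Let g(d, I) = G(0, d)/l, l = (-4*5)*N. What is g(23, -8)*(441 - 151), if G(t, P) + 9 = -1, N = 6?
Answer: 145/6 ≈ 24.167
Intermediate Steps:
G(t, P) = -10 (G(t, P) = -9 - 1 = -10)
l = -120 (l = -4*5*6 = -20*6 = -120)
g(d, I) = 1/12 (g(d, I) = -10/(-120) = -10*(-1/120) = 1/12)
g(23, -8)*(441 - 151) = (441 - 151)/12 = (1/12)*290 = 145/6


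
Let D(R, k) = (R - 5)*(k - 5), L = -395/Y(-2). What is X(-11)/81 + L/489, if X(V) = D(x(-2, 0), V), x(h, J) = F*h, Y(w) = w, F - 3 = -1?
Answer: 6401/2934 ≈ 2.1817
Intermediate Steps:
F = 2 (F = 3 - 1 = 2)
x(h, J) = 2*h
L = 395/2 (L = -395/(-2) = -395*(-1/2) = 395/2 ≈ 197.50)
D(R, k) = (-5 + R)*(-5 + k)
X(V) = 45 - 9*V (X(V) = 25 - 10*(-2) - 5*V + (2*(-2))*V = 25 - 5*(-4) - 5*V - 4*V = 25 + 20 - 5*V - 4*V = 45 - 9*V)
X(-11)/81 + L/489 = (45 - 9*(-11))/81 + (395/2)/489 = (45 + 99)*(1/81) + (395/2)*(1/489) = 144*(1/81) + 395/978 = 16/9 + 395/978 = 6401/2934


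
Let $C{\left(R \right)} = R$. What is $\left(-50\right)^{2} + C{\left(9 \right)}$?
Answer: $2509$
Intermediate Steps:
$\left(-50\right)^{2} + C{\left(9 \right)} = \left(-50\right)^{2} + 9 = 2500 + 9 = 2509$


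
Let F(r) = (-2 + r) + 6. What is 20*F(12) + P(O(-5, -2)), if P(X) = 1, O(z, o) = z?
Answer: 321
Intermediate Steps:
F(r) = 4 + r
20*F(12) + P(O(-5, -2)) = 20*(4 + 12) + 1 = 20*16 + 1 = 320 + 1 = 321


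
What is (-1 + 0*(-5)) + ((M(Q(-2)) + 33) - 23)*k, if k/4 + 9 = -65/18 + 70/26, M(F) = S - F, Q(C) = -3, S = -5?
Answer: -37253/117 ≈ -318.40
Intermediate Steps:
M(F) = -5 - F
k = -4642/117 (k = -36 + 4*(-65/18 + 70/26) = -36 + 4*(-65*1/18 + 70*(1/26)) = -36 + 4*(-65/18 + 35/13) = -36 + 4*(-215/234) = -36 - 430/117 = -4642/117 ≈ -39.675)
(-1 + 0*(-5)) + ((M(Q(-2)) + 33) - 23)*k = (-1 + 0*(-5)) + (((-5 - 1*(-3)) + 33) - 23)*(-4642/117) = (-1 + 0) + (((-5 + 3) + 33) - 23)*(-4642/117) = -1 + ((-2 + 33) - 23)*(-4642/117) = -1 + (31 - 23)*(-4642/117) = -1 + 8*(-4642/117) = -1 - 37136/117 = -37253/117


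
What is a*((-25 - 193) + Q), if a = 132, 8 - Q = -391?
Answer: 23892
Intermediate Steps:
Q = 399 (Q = 8 - 1*(-391) = 8 + 391 = 399)
a*((-25 - 193) + Q) = 132*((-25 - 193) + 399) = 132*(-218 + 399) = 132*181 = 23892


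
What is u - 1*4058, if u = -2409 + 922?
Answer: -5545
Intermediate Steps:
u = -1487
u - 1*4058 = -1487 - 1*4058 = -1487 - 4058 = -5545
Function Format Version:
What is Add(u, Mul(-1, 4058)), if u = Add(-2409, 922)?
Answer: -5545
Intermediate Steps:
u = -1487
Add(u, Mul(-1, 4058)) = Add(-1487, Mul(-1, 4058)) = Add(-1487, -4058) = -5545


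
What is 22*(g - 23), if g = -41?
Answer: -1408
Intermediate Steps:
22*(g - 23) = 22*(-41 - 23) = 22*(-64) = -1408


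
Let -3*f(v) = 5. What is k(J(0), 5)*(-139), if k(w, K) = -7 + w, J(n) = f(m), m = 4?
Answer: 3614/3 ≈ 1204.7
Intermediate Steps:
f(v) = -5/3 (f(v) = -⅓*5 = -5/3)
J(n) = -5/3
k(J(0), 5)*(-139) = (-7 - 5/3)*(-139) = -26/3*(-139) = 3614/3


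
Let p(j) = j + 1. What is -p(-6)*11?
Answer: 55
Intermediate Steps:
p(j) = 1 + j
-p(-6)*11 = -(1 - 6)*11 = -1*(-5)*11 = 5*11 = 55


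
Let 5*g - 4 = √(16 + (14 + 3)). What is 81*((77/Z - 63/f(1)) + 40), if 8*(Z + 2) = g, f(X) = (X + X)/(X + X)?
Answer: -29659689/5743 - 249480*√33/5743 ≈ -5414.0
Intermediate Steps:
g = ⅘ + √33/5 (g = ⅘ + √(16 + (14 + 3))/5 = ⅘ + √(16 + 17)/5 = ⅘ + √33/5 ≈ 1.9489)
f(X) = 1 (f(X) = (2*X)/((2*X)) = (2*X)*(1/(2*X)) = 1)
Z = -19/10 + √33/40 (Z = -2 + (⅘ + √33/5)/8 = -2 + (⅒ + √33/40) = -19/10 + √33/40 ≈ -1.7564)
81*((77/Z - 63/f(1)) + 40) = 81*((77/(-19/10 + √33/40) - 63/1) + 40) = 81*((77/(-19/10 + √33/40) - 63*1) + 40) = 81*((77/(-19/10 + √33/40) - 63) + 40) = 81*((-63 + 77/(-19/10 + √33/40)) + 40) = 81*(-23 + 77/(-19/10 + √33/40)) = -1863 + 6237/(-19/10 + √33/40)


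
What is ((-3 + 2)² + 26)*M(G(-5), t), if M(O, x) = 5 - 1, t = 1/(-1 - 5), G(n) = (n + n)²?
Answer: 108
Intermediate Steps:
G(n) = 4*n² (G(n) = (2*n)² = 4*n²)
t = -⅙ (t = 1/(-6) = -⅙ ≈ -0.16667)
M(O, x) = 4
((-3 + 2)² + 26)*M(G(-5), t) = ((-3 + 2)² + 26)*4 = ((-1)² + 26)*4 = (1 + 26)*4 = 27*4 = 108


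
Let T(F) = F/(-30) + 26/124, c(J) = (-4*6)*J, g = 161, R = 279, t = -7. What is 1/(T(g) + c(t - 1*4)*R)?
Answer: 465/34247642 ≈ 1.3578e-5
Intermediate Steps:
c(J) = -24*J
T(F) = 13/62 - F/30 (T(F) = F*(-1/30) + 26*(1/124) = -F/30 + 13/62 = 13/62 - F/30)
1/(T(g) + c(t - 1*4)*R) = 1/((13/62 - 1/30*161) - 24*(-7 - 1*4)*279) = 1/((13/62 - 161/30) - 24*(-7 - 4)*279) = 1/(-2398/465 - 24*(-11)*279) = 1/(-2398/465 + 264*279) = 1/(-2398/465 + 73656) = 1/(34247642/465) = 465/34247642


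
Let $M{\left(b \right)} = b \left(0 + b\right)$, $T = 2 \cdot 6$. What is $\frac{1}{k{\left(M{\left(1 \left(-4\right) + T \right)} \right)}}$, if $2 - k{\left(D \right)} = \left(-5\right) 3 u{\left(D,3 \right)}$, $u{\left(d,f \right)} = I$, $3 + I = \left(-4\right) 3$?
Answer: $- \frac{1}{223} \approx -0.0044843$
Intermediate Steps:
$T = 12$
$I = -15$ ($I = -3 - 12 = -15$)
$u{\left(d,f \right)} = -15$
$M{\left(b \right)} = b^{2}$ ($M{\left(b \right)} = b b = b^{2}$)
$k{\left(D \right)} = -223$ ($k{\left(D \right)} = 2 - \left(-5\right) 3 \left(-15\right) = 2 - \left(-15\right) \left(-15\right) = 2 - 225 = -223$)
$\frac{1}{k{\left(M{\left(1 \left(-4\right) + T \right)} \right)}} = \frac{1}{-223} = - \frac{1}{223}$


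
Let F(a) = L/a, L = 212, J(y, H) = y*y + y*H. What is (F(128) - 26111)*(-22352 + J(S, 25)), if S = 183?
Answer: -410230009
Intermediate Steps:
J(y, H) = y² + H*y
F(a) = 212/a
(F(128) - 26111)*(-22352 + J(S, 25)) = (212/128 - 26111)*(-22352 + 183*(25 + 183)) = (212*(1/128) - 26111)*(-22352 + 183*208) = (53/32 - 26111)*(-22352 + 38064) = -835499/32*15712 = -410230009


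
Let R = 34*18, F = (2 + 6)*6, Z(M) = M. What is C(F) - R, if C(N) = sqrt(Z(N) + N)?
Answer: -612 + 4*sqrt(6) ≈ -602.20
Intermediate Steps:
F = 48 (F = 8*6 = 48)
C(N) = sqrt(2)*sqrt(N) (C(N) = sqrt(N + N) = sqrt(2*N) = sqrt(2)*sqrt(N))
R = 612
C(F) - R = sqrt(2)*sqrt(48) - 1*612 = sqrt(2)*(4*sqrt(3)) - 612 = 4*sqrt(6) - 612 = -612 + 4*sqrt(6)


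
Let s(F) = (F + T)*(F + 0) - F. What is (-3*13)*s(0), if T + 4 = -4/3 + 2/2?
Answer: 0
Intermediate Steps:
T = -13/3 (T = -4 + (-4/3 + 2/2) = -4 + (-4*1/3 + 2*(1/2)) = -4 + (-4/3 + 1) = -4 - 1/3 = -13/3 ≈ -4.3333)
s(F) = -F + F*(-13/3 + F) (s(F) = (F - 13/3)*(F + 0) - F = (-13/3 + F)*F - F = F*(-13/3 + F) - F = -F + F*(-13/3 + F))
(-3*13)*s(0) = (-3*13)*((1/3)*0*(-16 + 3*0)) = -13*0*(-16 + 0) = -13*0*(-16) = -39*0 = 0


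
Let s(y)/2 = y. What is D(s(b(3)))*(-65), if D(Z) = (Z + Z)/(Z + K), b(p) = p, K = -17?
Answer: 780/11 ≈ 70.909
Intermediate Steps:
s(y) = 2*y
D(Z) = 2*Z/(-17 + Z) (D(Z) = (Z + Z)/(Z - 17) = (2*Z)/(-17 + Z) = 2*Z/(-17 + Z))
D(s(b(3)))*(-65) = (2*(2*3)/(-17 + 2*3))*(-65) = (2*6/(-17 + 6))*(-65) = (2*6/(-11))*(-65) = (2*6*(-1/11))*(-65) = -12/11*(-65) = 780/11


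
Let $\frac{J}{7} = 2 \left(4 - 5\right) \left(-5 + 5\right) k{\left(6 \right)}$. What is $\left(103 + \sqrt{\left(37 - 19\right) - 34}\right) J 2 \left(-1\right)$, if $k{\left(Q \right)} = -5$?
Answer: $0$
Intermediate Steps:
$J = 0$ ($J = 7 \cdot 2 \left(4 - 5\right) \left(-5 + 5\right) \left(-5\right) = 7 \cdot 2 \left(\left(-1\right) 0\right) \left(-5\right) = 7 \cdot 2 \cdot 0 \left(-5\right) = 7 \cdot 0 \left(-5\right) = 7 \cdot 0 = 0$)
$\left(103 + \sqrt{\left(37 - 19\right) - 34}\right) J 2 \left(-1\right) = \left(103 + \sqrt{\left(37 - 19\right) - 34}\right) 0 \cdot 2 \left(-1\right) = \left(103 + \sqrt{\left(37 - 19\right) - 34}\right) 0 \left(-1\right) = \left(103 + \sqrt{18 - 34}\right) 0 = \left(103 + \sqrt{-16}\right) 0 = \left(103 + 4 i\right) 0 = 0$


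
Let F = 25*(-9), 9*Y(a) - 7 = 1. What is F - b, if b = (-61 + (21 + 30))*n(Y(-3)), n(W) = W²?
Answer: -17585/81 ≈ -217.10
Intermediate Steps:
Y(a) = 8/9 (Y(a) = 7/9 + (⅑)*1 = 7/9 + ⅑ = 8/9)
b = -640/81 (b = (-61 + (21 + 30))*(8/9)² = (-61 + 51)*(64/81) = -10*64/81 = -640/81 ≈ -7.9012)
F = -225
F - b = -225 - 1*(-640/81) = -225 + 640/81 = -17585/81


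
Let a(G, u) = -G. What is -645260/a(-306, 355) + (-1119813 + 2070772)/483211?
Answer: -155752868203/73931283 ≈ -2106.7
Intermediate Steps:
-645260/a(-306, 355) + (-1119813 + 2070772)/483211 = -645260/((-1*(-306))) + (-1119813 + 2070772)/483211 = -645260/306 + 950959*(1/483211) = -645260*1/306 + 950959/483211 = -322630/153 + 950959/483211 = -155752868203/73931283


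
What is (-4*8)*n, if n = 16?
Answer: -512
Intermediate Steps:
(-4*8)*n = -4*8*16 = -32*16 = -512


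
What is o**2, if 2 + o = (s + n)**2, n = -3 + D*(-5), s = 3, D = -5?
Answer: 388129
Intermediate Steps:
n = 22 (n = -3 - 5*(-5) = -3 + 25 = 22)
o = 623 (o = -2 + (3 + 22)**2 = -2 + 25**2 = -2 + 625 = 623)
o**2 = 623**2 = 388129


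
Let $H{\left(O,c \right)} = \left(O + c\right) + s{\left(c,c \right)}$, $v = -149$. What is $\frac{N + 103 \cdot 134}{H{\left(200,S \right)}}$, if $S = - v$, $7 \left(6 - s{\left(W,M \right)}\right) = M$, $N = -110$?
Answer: $\frac{23961}{584} \approx 41.029$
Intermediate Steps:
$s{\left(W,M \right)} = 6 - \frac{M}{7}$
$S = 149$ ($S = \left(-1\right) \left(-149\right) = 149$)
$H{\left(O,c \right)} = 6 + O + \frac{6 c}{7}$ ($H{\left(O,c \right)} = \left(O + c\right) - \left(-6 + \frac{c}{7}\right) = 6 + O + \frac{6 c}{7}$)
$\frac{N + 103 \cdot 134}{H{\left(200,S \right)}} = \frac{-110 + 103 \cdot 134}{6 + 200 + \frac{6}{7} \cdot 149} = \frac{-110 + 13802}{6 + 200 + \frac{894}{7}} = \frac{13692}{\frac{2336}{7}} = 13692 \cdot \frac{7}{2336} = \frac{23961}{584}$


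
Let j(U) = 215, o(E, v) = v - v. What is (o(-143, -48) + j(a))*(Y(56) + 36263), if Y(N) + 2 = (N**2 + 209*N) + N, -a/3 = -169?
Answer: 10998755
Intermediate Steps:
a = 507 (a = -3*(-169) = 507)
Y(N) = -2 + N**2 + 210*N (Y(N) = -2 + ((N**2 + 209*N) + N) = -2 + (N**2 + 210*N) = -2 + N**2 + 210*N)
o(E, v) = 0
(o(-143, -48) + j(a))*(Y(56) + 36263) = (0 + 215)*((-2 + 56**2 + 210*56) + 36263) = 215*((-2 + 3136 + 11760) + 36263) = 215*(14894 + 36263) = 215*51157 = 10998755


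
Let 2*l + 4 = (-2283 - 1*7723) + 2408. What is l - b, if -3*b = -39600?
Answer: -17001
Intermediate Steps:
b = 13200 (b = -1/3*(-39600) = 13200)
l = -3801 (l = -2 + ((-2283 - 1*7723) + 2408)/2 = -2 + ((-2283 - 7723) + 2408)/2 = -2 + (-10006 + 2408)/2 = -2 + (1/2)*(-7598) = -2 - 3799 = -3801)
l - b = -3801 - 1*13200 = -3801 - 13200 = -17001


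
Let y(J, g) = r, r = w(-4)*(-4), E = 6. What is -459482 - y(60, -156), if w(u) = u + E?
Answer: -459474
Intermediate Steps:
w(u) = 6 + u (w(u) = u + 6 = 6 + u)
r = -8 (r = (6 - 4)*(-4) = 2*(-4) = -8)
y(J, g) = -8
-459482 - y(60, -156) = -459482 - 1*(-8) = -459482 + 8 = -459474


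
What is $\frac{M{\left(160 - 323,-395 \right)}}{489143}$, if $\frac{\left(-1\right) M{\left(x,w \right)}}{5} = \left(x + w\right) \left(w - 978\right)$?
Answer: $- \frac{3830670}{489143} \approx -7.8314$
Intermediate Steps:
$M{\left(x,w \right)} = - 5 \left(-978 + w\right) \left(w + x\right)$ ($M{\left(x,w \right)} = - 5 \left(x + w\right) \left(w - 978\right) = - 5 \left(w + x\right) \left(-978 + w\right) = - 5 \left(-978 + w\right) \left(w + x\right)$)
$\frac{M{\left(160 - 323,-395 \right)}}{489143} = \frac{- 5 \left(-395\right)^{2} + 4890 \left(-395\right) + 4890 \left(160 - 323\right) - - 1975 \left(160 - 323\right)}{489143} = \left(\left(-5\right) 156025 - 1931550 + 4890 \left(160 - 323\right) - - 1975 \left(160 - 323\right)\right) \frac{1}{489143} = \left(-780125 - 1931550 + 4890 \left(-163\right) - \left(-1975\right) \left(-163\right)\right) \frac{1}{489143} = \left(-780125 - 1931550 - 797070 - 321925\right) \frac{1}{489143} = \left(-3830670\right) \frac{1}{489143} = - \frac{3830670}{489143}$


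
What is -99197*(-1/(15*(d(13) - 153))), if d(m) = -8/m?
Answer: -1289561/29955 ≈ -43.050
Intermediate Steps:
-99197*(-1/(15*(d(13) - 153))) = -99197*(-1/(15*(-8/13 - 153))) = -99197/((-15*(-1997/13))) = -99197/29955/13 = -99197*13/29955 = -1289561/29955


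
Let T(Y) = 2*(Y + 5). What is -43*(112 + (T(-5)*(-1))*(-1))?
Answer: -4816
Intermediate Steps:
T(Y) = 10 + 2*Y (T(Y) = 2*(5 + Y) = 10 + 2*Y)
-43*(112 + (T(-5)*(-1))*(-1)) = -43*(112 + ((10 + 2*(-5))*(-1))*(-1)) = -43*(112 + ((10 - 10)*(-1))*(-1)) = -43*(112 + (0*(-1))*(-1)) = -43*(112 + 0*(-1)) = -43*(112 + 0) = -43*112 = -4816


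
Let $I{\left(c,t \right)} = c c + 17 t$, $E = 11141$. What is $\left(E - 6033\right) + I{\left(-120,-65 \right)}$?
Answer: $18403$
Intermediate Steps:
$I{\left(c,t \right)} = c^{2} + 17 t$
$\left(E - 6033\right) + I{\left(-120,-65 \right)} = \left(11141 - 6033\right) + \left(\left(-120\right)^{2} + 17 \left(-65\right)\right) = 5108 + \left(14400 - 1105\right) = 5108 + 13295 = 18403$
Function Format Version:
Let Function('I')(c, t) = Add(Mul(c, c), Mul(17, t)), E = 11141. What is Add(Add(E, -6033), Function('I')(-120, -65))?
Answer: 18403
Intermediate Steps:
Function('I')(c, t) = Add(Pow(c, 2), Mul(17, t))
Add(Add(E, -6033), Function('I')(-120, -65)) = Add(Add(11141, -6033), Add(Pow(-120, 2), Mul(17, -65))) = Add(5108, Add(14400, -1105)) = Add(5108, 13295) = 18403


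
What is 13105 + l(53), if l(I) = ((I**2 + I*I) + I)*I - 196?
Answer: 313472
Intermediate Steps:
l(I) = -196 + I*(I + 2*I**2) (l(I) = ((I**2 + I**2) + I)*I - 196 = (2*I**2 + I)*I - 196 = (I + 2*I**2)*I - 196 = I*(I + 2*I**2) - 196 = -196 + I*(I + 2*I**2))
13105 + l(53) = 13105 + (-196 + 53**2 + 2*53**3) = 13105 + (-196 + 2809 + 2*148877) = 13105 + (-196 + 2809 + 297754) = 13105 + 300367 = 313472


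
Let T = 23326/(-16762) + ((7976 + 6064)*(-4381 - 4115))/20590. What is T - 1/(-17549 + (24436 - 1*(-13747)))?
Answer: -71148736660117/12278282334 ≈ -5794.7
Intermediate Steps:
T = -3448131049/595051 (T = 23326*(-1/16762) + (14040*(-8496))*(1/20590) = -11663/8381 - 119283840*1/20590 = -11663/8381 - 11928384/2059 = -3448131049/595051 ≈ -5794.7)
T - 1/(-17549 + (24436 - 1*(-13747))) = -3448131049/595051 - 1/(-17549 + (24436 - 1*(-13747))) = -3448131049/595051 - 1/(-17549 + (24436 + 13747)) = -3448131049/595051 - 1/(-17549 + 38183) = -3448131049/595051 - 1/20634 = -71148736660117/12278282334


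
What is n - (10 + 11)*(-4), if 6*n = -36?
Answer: 78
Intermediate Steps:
n = -6 (n = (1/6)*(-36) = -6)
n - (10 + 11)*(-4) = -6 - (10 + 11)*(-4) = -6 - 21*(-4) = -6 - 1*(-84) = -6 + 84 = 78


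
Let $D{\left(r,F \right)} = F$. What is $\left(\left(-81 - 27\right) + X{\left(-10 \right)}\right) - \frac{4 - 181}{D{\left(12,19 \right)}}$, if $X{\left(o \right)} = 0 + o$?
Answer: $- \frac{2065}{19} \approx -108.68$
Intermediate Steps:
$X{\left(o \right)} = o$
$\left(\left(-81 - 27\right) + X{\left(-10 \right)}\right) - \frac{4 - 181}{D{\left(12,19 \right)}} = \left(\left(-81 - 27\right) - 10\right) - \frac{4 - 181}{19} = \left(-108 - 10\right) - \left(-177\right) \frac{1}{19} = -118 - - \frac{177}{19} = -118 + \frac{177}{19} = - \frac{2065}{19}$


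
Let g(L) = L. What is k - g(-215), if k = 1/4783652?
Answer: 1028485181/4783652 ≈ 215.00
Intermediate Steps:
k = 1/4783652 ≈ 2.0905e-7
k - g(-215) = 1/4783652 - 1*(-215) = 1/4783652 + 215 = 1028485181/4783652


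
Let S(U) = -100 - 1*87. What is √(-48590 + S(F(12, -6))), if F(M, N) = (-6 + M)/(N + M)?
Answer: I*√48777 ≈ 220.86*I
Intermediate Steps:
F(M, N) = (-6 + M)/(M + N)
S(U) = -187 (S(U) = -100 - 87 = -187)
√(-48590 + S(F(12, -6))) = √(-48590 - 187) = √(-48777) = I*√48777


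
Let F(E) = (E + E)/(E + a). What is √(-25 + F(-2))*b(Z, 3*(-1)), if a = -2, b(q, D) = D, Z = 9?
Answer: -6*I*√6 ≈ -14.697*I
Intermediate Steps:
F(E) = 2*E/(-2 + E) (F(E) = (E + E)/(E - 2) = (2*E)/(-2 + E) = 2*E/(-2 + E))
√(-25 + F(-2))*b(Z, 3*(-1)) = √(-25 + 2*(-2)/(-2 - 2))*(3*(-1)) = √(-25 + 2*(-2)/(-4))*(-3) = √(-25 + 2*(-2)*(-¼))*(-3) = √(-25 + 1)*(-3) = √(-24)*(-3) = (2*I*√6)*(-3) = -6*I*√6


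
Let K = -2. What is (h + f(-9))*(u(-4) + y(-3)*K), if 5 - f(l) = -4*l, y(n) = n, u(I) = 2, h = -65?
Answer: -768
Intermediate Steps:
f(l) = 5 + 4*l (f(l) = 5 - (-4)*l = 5 + 4*l)
(h + f(-9))*(u(-4) + y(-3)*K) = (-65 + (5 + 4*(-9)))*(2 - 3*(-2)) = (-65 + (5 - 36))*(2 + 6) = (-65 - 31)*8 = -96*8 = -768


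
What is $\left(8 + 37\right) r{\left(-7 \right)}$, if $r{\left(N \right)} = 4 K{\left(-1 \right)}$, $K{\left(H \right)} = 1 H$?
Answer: $-180$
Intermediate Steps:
$K{\left(H \right)} = H$
$r{\left(N \right)} = -4$ ($r{\left(N \right)} = 4 \left(-1\right) = -4$)
$\left(8 + 37\right) r{\left(-7 \right)} = \left(8 + 37\right) \left(-4\right) = 45 \left(-4\right) = -180$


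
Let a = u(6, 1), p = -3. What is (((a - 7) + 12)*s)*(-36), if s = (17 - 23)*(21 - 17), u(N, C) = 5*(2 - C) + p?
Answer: 6048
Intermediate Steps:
u(N, C) = 7 - 5*C (u(N, C) = 5*(2 - C) - 3 = (10 - 5*C) - 3 = 7 - 5*C)
a = 2 (a = 7 - 5*1 = 7 - 5 = 2)
s = -24 (s = -6*4 = -24)
(((a - 7) + 12)*s)*(-36) = (((2 - 7) + 12)*(-24))*(-36) = ((-5 + 12)*(-24))*(-36) = (7*(-24))*(-36) = -168*(-36) = 6048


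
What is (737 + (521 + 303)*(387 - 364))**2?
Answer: 387656721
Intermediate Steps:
(737 + (521 + 303)*(387 - 364))**2 = (737 + 824*23)**2 = (737 + 18952)**2 = 19689**2 = 387656721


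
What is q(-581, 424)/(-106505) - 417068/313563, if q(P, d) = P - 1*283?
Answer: -347629204/262960845 ≈ -1.3220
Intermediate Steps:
q(P, d) = -283 + P (q(P, d) = P - 283 = -283 + P)
q(-581, 424)/(-106505) - 417068/313563 = (-283 - 581)/(-106505) - 417068/313563 = -864*(-1/106505) - 417068*1/313563 = 864/106505 - 3284/2469 = -347629204/262960845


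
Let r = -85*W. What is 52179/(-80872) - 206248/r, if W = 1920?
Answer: 127563679/206223600 ≈ 0.61857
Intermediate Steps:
r = -163200 (r = -85*1920 = -163200)
52179/(-80872) - 206248/r = 52179/(-80872) - 206248/(-163200) = 52179*(-1/80872) - 206248*(-1/163200) = -52179/80872 + 25781/20400 = 127563679/206223600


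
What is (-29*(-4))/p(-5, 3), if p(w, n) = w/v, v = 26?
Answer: -3016/5 ≈ -603.20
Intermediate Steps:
p(w, n) = w/26
(-29*(-4))/p(-5, 3) = (-29*(-4))/(((1/26)*(-5))) = 116/(-5/26) = -26/5*116 = -3016/5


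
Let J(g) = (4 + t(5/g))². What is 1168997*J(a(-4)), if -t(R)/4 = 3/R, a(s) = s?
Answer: 5405442128/25 ≈ 2.1622e+8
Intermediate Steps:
t(R) = -12/R
J(g) = (4 - 12*g/5)²
1168997*J(a(-4)) = 1168997*(16*(5 - 3*(-4))²/25) = 1168997*(16*(5 + 12)²/25) = 1168997*((16/25)*17²) = 1168997*((16/25)*289) = 1168997*(4624/25) = 5405442128/25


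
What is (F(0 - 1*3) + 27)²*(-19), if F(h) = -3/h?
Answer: -14896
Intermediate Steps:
(F(0 - 1*3) + 27)²*(-19) = (-3/(0 - 1*3) + 27)²*(-19) = (-3/(0 - 3) + 27)²*(-19) = (-3/(-3) + 27)²*(-19) = (-3*(-⅓) + 27)²*(-19) = (1 + 27)²*(-19) = 28²*(-19) = 784*(-19) = -14896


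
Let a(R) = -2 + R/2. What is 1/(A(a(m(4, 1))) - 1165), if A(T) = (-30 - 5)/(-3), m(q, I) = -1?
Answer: -3/3460 ≈ -0.00086705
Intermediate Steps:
a(R) = -2 + R/2 (a(R) = -2 + R*(1/2) = -2 + R/2)
A(T) = 35/3 (A(T) = -35*(-1/3) = 35/3)
1/(A(a(m(4, 1))) - 1165) = 1/(35/3 - 1165) = 1/(-3460/3) = -3/3460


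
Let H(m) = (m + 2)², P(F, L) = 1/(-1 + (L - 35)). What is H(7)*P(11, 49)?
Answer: 81/13 ≈ 6.2308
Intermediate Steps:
P(F, L) = 1/(-36 + L) (P(F, L) = 1/(-1 + (-35 + L)) = 1/(-36 + L))
H(m) = (2 + m)²
H(7)*P(11, 49) = (2 + 7)²/(-36 + 49) = 9²/13 = 81*(1/13) = 81/13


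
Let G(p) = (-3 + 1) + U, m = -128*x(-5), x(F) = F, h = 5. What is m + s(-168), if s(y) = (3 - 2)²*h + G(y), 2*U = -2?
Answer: 642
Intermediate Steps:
U = -1 (U = (½)*(-2) = -1)
m = 640 (m = -128*(-5) = 640)
G(p) = -3 (G(p) = (-3 + 1) - 1 = -2 - 1 = -3)
s(y) = 2 (s(y) = (3 - 2)²*5 - 3 = 1²*5 - 3 = 1*5 - 3 = 5 - 3 = 2)
m + s(-168) = 640 + 2 = 642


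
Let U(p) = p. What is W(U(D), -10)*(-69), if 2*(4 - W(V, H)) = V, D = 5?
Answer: -207/2 ≈ -103.50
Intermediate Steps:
W(V, H) = 4 - V/2
W(U(D), -10)*(-69) = (4 - ½*5)*(-69) = (4 - 5/2)*(-69) = (3/2)*(-69) = -207/2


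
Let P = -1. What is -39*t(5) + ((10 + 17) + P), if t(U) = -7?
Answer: 299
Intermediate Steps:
-39*t(5) + ((10 + 17) + P) = -39*(-7) + ((10 + 17) - 1) = 273 + (27 - 1) = 273 + 26 = 299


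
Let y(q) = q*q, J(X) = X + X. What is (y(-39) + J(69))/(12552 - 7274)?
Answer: 237/754 ≈ 0.31432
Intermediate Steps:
J(X) = 2*X
y(q) = q²
(y(-39) + J(69))/(12552 - 7274) = ((-39)² + 2*69)/(12552 - 7274) = (1521 + 138)/5278 = 1659*(1/5278) = 237/754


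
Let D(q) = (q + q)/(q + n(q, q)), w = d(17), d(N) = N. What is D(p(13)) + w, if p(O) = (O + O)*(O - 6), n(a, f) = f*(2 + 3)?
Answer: 52/3 ≈ 17.333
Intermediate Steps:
n(a, f) = 5*f (n(a, f) = f*5 = 5*f)
p(O) = 2*O*(-6 + O) (p(O) = (2*O)*(-6 + O) = 2*O*(-6 + O))
w = 17
D(q) = 1/3 (D(q) = (q + q)/(q + 5*q) = (2*q)/((6*q)) = (2*q)*(1/(6*q)) = 1/3)
D(p(13)) + w = 1/3 + 17 = 52/3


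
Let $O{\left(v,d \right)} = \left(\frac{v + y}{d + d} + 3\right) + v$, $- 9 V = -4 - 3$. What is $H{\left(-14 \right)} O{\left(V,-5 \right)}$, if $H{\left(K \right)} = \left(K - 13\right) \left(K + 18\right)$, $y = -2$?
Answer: $- \frac{2106}{5} \approx -421.2$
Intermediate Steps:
$H{\left(K \right)} = \left(-13 + K\right) \left(18 + K\right)$
$V = \frac{7}{9}$ ($V = - \frac{-4 - 3}{9} = \left(- \frac{1}{9}\right) \left(-7\right) = \frac{7}{9} \approx 0.77778$)
$O{\left(v,d \right)} = 3 + v + \frac{-2 + v}{2 d}$ ($O{\left(v,d \right)} = \left(\frac{v - 2}{d + d} + 3\right) + v = \left(\frac{-2 + v}{2 d} + 3\right) + v = \left(3 + \frac{-2 + v}{2 d}\right) + v = 3 + v + \frac{-2 + v}{2 d}$)
$H{\left(-14 \right)} O{\left(V,-5 \right)} = \left(-234 + \left(-14\right)^{2} + 5 \left(-14\right)\right) \frac{-1 + \frac{1}{2} \cdot \frac{7}{9} - 5 \left(3 + \frac{7}{9}\right)}{-5} = \left(-234 + 196 - 70\right) \left(- \frac{-1 + \frac{7}{18} - \frac{170}{9}}{5}\right) = - 108 \left(- \frac{-1 + \frac{7}{18} - \frac{170}{9}}{5}\right) = - 108 \left(\left(- \frac{1}{5}\right) \left(- \frac{39}{2}\right)\right) = \left(-108\right) \frac{39}{10} = - \frac{2106}{5}$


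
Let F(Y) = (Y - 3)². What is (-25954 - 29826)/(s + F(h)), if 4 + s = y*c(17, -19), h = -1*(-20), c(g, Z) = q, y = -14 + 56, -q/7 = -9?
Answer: -55780/2931 ≈ -19.031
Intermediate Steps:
q = 63 (q = -7*(-9) = 63)
y = 42
c(g, Z) = 63
h = 20
F(Y) = (-3 + Y)²
s = 2642 (s = -4 + 42*63 = -4 + 2646 = 2642)
(-25954 - 29826)/(s + F(h)) = (-25954 - 29826)/(2642 + (-3 + 20)²) = -55780/(2642 + 17²) = -55780/(2642 + 289) = -55780/2931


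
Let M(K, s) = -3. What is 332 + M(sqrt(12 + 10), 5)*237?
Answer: -379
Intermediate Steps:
332 + M(sqrt(12 + 10), 5)*237 = 332 - 3*237 = 332 - 711 = -379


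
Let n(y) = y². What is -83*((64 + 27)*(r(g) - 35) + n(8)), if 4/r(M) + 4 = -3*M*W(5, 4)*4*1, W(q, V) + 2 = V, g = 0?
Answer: 266596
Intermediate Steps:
W(q, V) = -2 + V
r(M) = 4/(-4 - 24*M) (r(M) = 4/(-4 - 3*M*(-2 + 4)*4*1) = 4/(-4 - 3*M*2*4*1) = 4/(-4 - 3*2*M*4*1) = 4/(-4 - 24*M*1) = 4/(-4 - 24*M))
-83*((64 + 27)*(r(g) - 35) + n(8)) = -83*((64 + 27)*(-1/(1 + 6*0) - 35) + 8²) = -83*(91*(-1/(1 + 0) - 35) + 64) = -83*(91*(-1/1 - 35) + 64) = -83*(91*(-1*1 - 35) + 64) = -83*(91*(-1 - 35) + 64) = -83*(91*(-36) + 64) = -83*(-3276 + 64) = -83*(-3212) = 266596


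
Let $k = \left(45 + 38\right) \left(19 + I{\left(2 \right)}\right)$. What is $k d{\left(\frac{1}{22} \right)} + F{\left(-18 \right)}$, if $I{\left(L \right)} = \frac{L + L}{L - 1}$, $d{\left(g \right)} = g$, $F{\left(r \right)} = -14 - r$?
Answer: $\frac{1997}{22} \approx 90.773$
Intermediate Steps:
$I{\left(L \right)} = \frac{2 L}{-1 + L}$
$k = 1909$ ($k = \left(45 + 38\right) \left(19 + 2 \cdot 2 \frac{1}{-1 + 2}\right) = 83 \left(19 + 2 \cdot 2 \cdot 1^{-1}\right) = 83 \left(19 + 2 \cdot 2 \cdot 1\right) = 83 \left(19 + 4\right) = 83 \cdot 23 = 1909$)
$k d{\left(\frac{1}{22} \right)} + F{\left(-18 \right)} = \frac{1909}{22} - -4 = 1909 \cdot \frac{1}{22} + \left(-14 + 18\right) = \frac{1909}{22} + 4 = \frac{1997}{22}$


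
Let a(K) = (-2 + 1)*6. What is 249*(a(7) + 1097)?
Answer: 271659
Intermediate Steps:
a(K) = -6 (a(K) = -1*6 = -6)
249*(a(7) + 1097) = 249*(-6 + 1097) = 249*1091 = 271659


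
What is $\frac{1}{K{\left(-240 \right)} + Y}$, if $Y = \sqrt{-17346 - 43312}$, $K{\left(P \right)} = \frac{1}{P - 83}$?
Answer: $- \frac{323}{6328388483} - \frac{104329 i \sqrt{60658}}{6328388483} \approx -5.104 \cdot 10^{-8} - 0.0040603 i$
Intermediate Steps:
$K{\left(P \right)} = \frac{1}{-83 + P}$
$Y = i \sqrt{60658}$ ($Y = \sqrt{-60658} = i \sqrt{60658} \approx 246.29 i$)
$\frac{1}{K{\left(-240 \right)} + Y} = \frac{1}{\frac{1}{-83 - 240} + i \sqrt{60658}} = \frac{1}{\frac{1}{-323} + i \sqrt{60658}} = \frac{1}{- \frac{1}{323} + i \sqrt{60658}}$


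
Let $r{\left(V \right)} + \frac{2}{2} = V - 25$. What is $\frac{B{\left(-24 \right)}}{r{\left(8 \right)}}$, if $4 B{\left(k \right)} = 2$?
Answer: $- \frac{1}{36} \approx -0.027778$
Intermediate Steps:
$B{\left(k \right)} = \frac{1}{2}$ ($B{\left(k \right)} = \frac{1}{4} \cdot 2 = \frac{1}{2}$)
$r{\left(V \right)} = -26 + V$ ($r{\left(V \right)} = -1 + \left(V - 25\right) = -1 + \left(-25 + V\right) = -26 + V$)
$\frac{B{\left(-24 \right)}}{r{\left(8 \right)}} = \frac{1}{2 \left(-26 + 8\right)} = \frac{1}{2 \left(-18\right)} = \frac{1}{2} \left(- \frac{1}{18}\right) = - \frac{1}{36}$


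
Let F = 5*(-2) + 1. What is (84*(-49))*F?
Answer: 37044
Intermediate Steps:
F = -9 (F = -10 + 1 = -9)
(84*(-49))*F = (84*(-49))*(-9) = -4116*(-9) = 37044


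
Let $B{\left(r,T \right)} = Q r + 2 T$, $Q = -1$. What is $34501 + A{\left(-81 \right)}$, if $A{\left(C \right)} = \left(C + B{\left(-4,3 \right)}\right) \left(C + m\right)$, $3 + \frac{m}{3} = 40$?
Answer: $32371$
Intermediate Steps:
$m = 111$ ($m = -9 + 3 \cdot 40 = -9 + 120 = 111$)
$B{\left(r,T \right)} = - r + 2 T$
$A{\left(C \right)} = \left(10 + C\right) \left(111 + C\right)$ ($A{\left(C \right)} = \left(C + \left(\left(-1\right) \left(-4\right) + 2 \cdot 3\right)\right) \left(C + 111\right) = \left(C + \left(4 + 6\right)\right) \left(111 + C\right) = \left(C + 10\right) \left(111 + C\right) = \left(10 + C\right) \left(111 + C\right)$)
$34501 + A{\left(-81 \right)} = 34501 + \left(1110 + \left(-81\right)^{2} + 121 \left(-81\right)\right) = 34501 + \left(1110 + 6561 - 9801\right) = 34501 - 2130 = 32371$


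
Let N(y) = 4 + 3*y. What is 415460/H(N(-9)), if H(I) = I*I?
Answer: 415460/529 ≈ 785.37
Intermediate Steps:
H(I) = I²
415460/H(N(-9)) = 415460/((4 + 3*(-9))²) = 415460/((4 - 27)²) = 415460/((-23)²) = 415460/529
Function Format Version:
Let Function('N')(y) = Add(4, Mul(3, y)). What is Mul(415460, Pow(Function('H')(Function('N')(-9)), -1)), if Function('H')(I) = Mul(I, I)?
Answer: Rational(415460, 529) ≈ 785.37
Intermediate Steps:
Function('H')(I) = Pow(I, 2)
Mul(415460, Pow(Function('H')(Function('N')(-9)), -1)) = Mul(415460, Pow(Pow(Add(4, Mul(3, -9)), 2), -1)) = Mul(415460, Pow(Pow(Add(4, -27), 2), -1)) = Mul(415460, Pow(Pow(-23, 2), -1)) = Mul(415460, Pow(529, -1)) = Mul(415460, Rational(1, 529)) = Rational(415460, 529)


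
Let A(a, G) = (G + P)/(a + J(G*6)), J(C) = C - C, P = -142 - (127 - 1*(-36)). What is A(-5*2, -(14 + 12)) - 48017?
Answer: -479839/10 ≈ -47984.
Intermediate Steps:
P = -305 (P = -142 - (127 + 36) = -142 - 1*163 = -142 - 163 = -305)
J(C) = 0
A(a, G) = (-305 + G)/a (A(a, G) = (G - 305)/(a + 0) = (-305 + G)/a)
A(-5*2, -(14 + 12)) - 48017 = (-305 - (14 + 12))/((-5*2)) - 48017 = (-305 - 1*26)/(-10) - 48017 = -(-305 - 26)/10 - 48017 = -1/10*(-331) - 48017 = 331/10 - 48017 = -479839/10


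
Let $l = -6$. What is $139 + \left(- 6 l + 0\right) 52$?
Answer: $2011$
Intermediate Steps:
$139 + \left(- 6 l + 0\right) 52 = 139 + \left(\left(-6\right) \left(-6\right) + 0\right) 52 = 139 + \left(36 + 0\right) 52 = 139 + 36 \cdot 52 = 139 + 1872 = 2011$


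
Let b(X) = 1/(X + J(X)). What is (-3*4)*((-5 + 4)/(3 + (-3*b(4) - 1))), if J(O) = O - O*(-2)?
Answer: 192/29 ≈ 6.6207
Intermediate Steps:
J(O) = 3*O (J(O) = O - (-2)*O = O + 2*O = 3*O)
b(X) = 1/(4*X) (b(X) = 1/(X + 3*X) = 1/(4*X))
(-3*4)*((-5 + 4)/(3 + (-3*b(4) - 1))) = (-3*4)*((-5 + 4)/(3 + (-3/(4*4) - 1))) = -(-12)/(3 + (-3/(4*4) - 1)) = -(-12)/(3 + (-3*1/16 - 1)) = -(-12)/(3 + (-3/16 - 1)) = -(-12)/(3 - 19/16) = -(-12)/29/16 = -(-12)*16/29 = -12*(-16/29) = 192/29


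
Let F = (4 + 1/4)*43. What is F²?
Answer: 534361/16 ≈ 33398.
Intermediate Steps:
F = 731/4 (F = (4 + ¼)*43 = (17/4)*43 = 731/4 ≈ 182.75)
F² = (731/4)² = 534361/16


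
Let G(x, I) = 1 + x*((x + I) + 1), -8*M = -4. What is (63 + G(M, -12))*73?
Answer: 17155/4 ≈ 4288.8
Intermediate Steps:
M = ½ (M = -⅛*(-4) = ½ ≈ 0.50000)
G(x, I) = 1 + x*(1 + I + x) (G(x, I) = 1 + x*((I + x) + 1) = 1 + x*(1 + I + x))
(63 + G(M, -12))*73 = (63 + (1 + ½ + (½)² - 12*½))*73 = (63 + (1 + ½ + ¼ - 6))*73 = (63 - 17/4)*73 = (235/4)*73 = 17155/4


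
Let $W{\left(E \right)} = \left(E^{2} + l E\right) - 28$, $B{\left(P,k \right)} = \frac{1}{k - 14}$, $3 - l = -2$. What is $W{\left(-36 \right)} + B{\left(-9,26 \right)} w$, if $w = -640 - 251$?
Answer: $\frac{4055}{4} \approx 1013.8$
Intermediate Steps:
$l = 5$ ($l = 3 - -2 = 3 + 2 = 5$)
$B{\left(P,k \right)} = \frac{1}{-14 + k}$
$W{\left(E \right)} = -28 + E^{2} + 5 E$ ($W{\left(E \right)} = \left(E^{2} + 5 E\right) - 28 = -28 + E^{2} + 5 E$)
$w = -891$ ($w = -640 - 251 = -891$)
$W{\left(-36 \right)} + B{\left(-9,26 \right)} w = \left(-28 + \left(-36\right)^{2} + 5 \left(-36\right)\right) + \frac{1}{-14 + 26} \left(-891\right) = \left(-28 + 1296 - 180\right) + \frac{1}{12} \left(-891\right) = 1088 + \frac{1}{12} \left(-891\right) = 1088 - \frac{297}{4} = \frac{4055}{4}$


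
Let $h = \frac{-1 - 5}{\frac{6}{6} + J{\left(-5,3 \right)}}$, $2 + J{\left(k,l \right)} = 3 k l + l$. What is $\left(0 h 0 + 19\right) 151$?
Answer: $2869$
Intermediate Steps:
$J{\left(k,l \right)} = -2 + l + 3 k l$ ($J{\left(k,l \right)} = -2 + \left(3 k l + l\right) = -2 + \left(l + 3 k l\right) = -2 + l + 3 k l$)
$h = \frac{6}{43}$ ($h = \frac{-1 - 5}{\frac{6}{6} + \left(-2 + 3 + 3 \left(-5\right) 3\right)} = - \frac{6}{6 \cdot \frac{1}{6} - 44} = - \frac{6}{1 - 44} = - \frac{6}{-43} = \left(-6\right) \left(- \frac{1}{43}\right) = \frac{6}{43} \approx 0.13953$)
$\left(0 h 0 + 19\right) 151 = \left(0 \cdot \frac{6}{43} \cdot 0 + 19\right) 151 = \left(0 \cdot 0 + 19\right) 151 = \left(0 + 19\right) 151 = 19 \cdot 151 = 2869$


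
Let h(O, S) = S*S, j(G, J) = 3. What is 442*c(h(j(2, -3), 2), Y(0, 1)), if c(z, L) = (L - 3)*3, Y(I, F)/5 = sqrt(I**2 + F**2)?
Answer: 2652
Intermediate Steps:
h(O, S) = S**2
Y(I, F) = 5*sqrt(F**2 + I**2) (Y(I, F) = 5*sqrt(I**2 + F**2) = 5*sqrt(F**2 + I**2))
c(z, L) = -9 + 3*L (c(z, L) = (-3 + L)*3 = -9 + 3*L)
442*c(h(j(2, -3), 2), Y(0, 1)) = 442*(-9 + 3*(5*sqrt(1**2 + 0**2))) = 442*(-9 + 3*(5*sqrt(1 + 0))) = 442*(-9 + 3*(5*sqrt(1))) = 442*(-9 + 3*(5*1)) = 442*(-9 + 3*5) = 442*(-9 + 15) = 442*6 = 2652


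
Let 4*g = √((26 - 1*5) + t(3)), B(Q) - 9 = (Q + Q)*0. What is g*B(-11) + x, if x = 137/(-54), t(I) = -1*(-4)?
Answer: 941/108 ≈ 8.7130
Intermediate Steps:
t(I) = 4
B(Q) = 9 (B(Q) = 9 + (Q + Q)*0 = 9 + (2*Q)*0 = 9 + 0 = 9)
x = -137/54 (x = 137*(-1/54) = -137/54 ≈ -2.5370)
g = 5/4 (g = √((26 - 1*5) + 4)/4 = √((26 - 5) + 4)/4 = √(21 + 4)/4 = √25/4 = (¼)*5 = 5/4 ≈ 1.2500)
g*B(-11) + x = (5/4)*9 - 137/54 = 45/4 - 137/54 = 941/108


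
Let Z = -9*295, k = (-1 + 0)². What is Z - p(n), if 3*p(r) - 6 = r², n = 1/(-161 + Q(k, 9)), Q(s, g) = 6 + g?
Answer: -169909837/63948 ≈ -2657.0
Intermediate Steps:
k = 1 (k = (-1)² = 1)
n = -1/146 (n = 1/(-161 + (6 + 9)) = 1/(-161 + 15) = 1/(-146) = -1/146 ≈ -0.0068493)
Z = -2655
p(r) = 2 + r²/3
Z - p(n) = -2655 - (2 + (-1/146)²/3) = -2655 - (2 + (⅓)*(1/21316)) = -2655 - (2 + 1/63948) = -2655 - 1*127897/63948 = -2655 - 127897/63948 = -169909837/63948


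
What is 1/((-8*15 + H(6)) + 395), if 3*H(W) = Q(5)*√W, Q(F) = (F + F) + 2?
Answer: 275/75529 - 4*√6/75529 ≈ 0.0035113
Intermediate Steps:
Q(F) = 2 + 2*F (Q(F) = 2*F + 2 = 2 + 2*F)
H(W) = 4*√W (H(W) = ((2 + 2*5)*√W)/3 = ((2 + 10)*√W)/3 = (12*√W)/3 = 4*√W)
1/((-8*15 + H(6)) + 395) = 1/((-8*15 + 4*√6) + 395) = 1/((-120 + 4*√6) + 395) = 1/(275 + 4*√6)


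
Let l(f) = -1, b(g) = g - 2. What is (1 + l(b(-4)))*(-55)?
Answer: 0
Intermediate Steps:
b(g) = -2 + g
(1 + l(b(-4)))*(-55) = (1 - 1)*(-55) = 0*(-55) = 0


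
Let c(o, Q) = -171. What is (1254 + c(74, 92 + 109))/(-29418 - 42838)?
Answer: -1083/72256 ≈ -0.014988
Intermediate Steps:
(1254 + c(74, 92 + 109))/(-29418 - 42838) = (1254 - 171)/(-29418 - 42838) = 1083/(-72256) = 1083*(-1/72256) = -1083/72256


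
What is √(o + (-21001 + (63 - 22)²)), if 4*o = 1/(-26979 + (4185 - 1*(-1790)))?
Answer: I*√8523366074371/21004 ≈ 139.0*I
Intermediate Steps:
o = -1/84016 (o = 1/(4*(-26979 + (4185 - 1*(-1790)))) = 1/(4*(-26979 + (4185 + 1790))) = 1/(4*(-26979 + 5975)) = (¼)/(-21004) = (¼)*(-1/21004) = -1/84016 ≈ -1.1902e-5)
√(o + (-21001 + (63 - 22)²)) = √(-1/84016 + (-21001 + (63 - 22)²)) = √(-1/84016 + (-21001 + 41²)) = √(-1/84016 + (-21001 + 1681)) = √(-1/84016 - 19320) = √(-1623189121/84016) = I*√8523366074371/21004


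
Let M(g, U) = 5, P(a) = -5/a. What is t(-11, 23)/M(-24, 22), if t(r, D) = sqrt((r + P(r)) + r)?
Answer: I*sqrt(2607)/55 ≈ 0.92834*I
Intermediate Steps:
t(r, D) = sqrt(-5/r + 2*r) (t(r, D) = sqrt((r - 5/r) + r) = sqrt(-5/r + 2*r))
t(-11, 23)/M(-24, 22) = sqrt(-5/(-11) + 2*(-11))/5 = sqrt(-5*(-1/11) - 22)*(1/5) = sqrt(5/11 - 22)*(1/5) = sqrt(-237/11)*(1/5) = (I*sqrt(2607)/11)*(1/5) = I*sqrt(2607)/55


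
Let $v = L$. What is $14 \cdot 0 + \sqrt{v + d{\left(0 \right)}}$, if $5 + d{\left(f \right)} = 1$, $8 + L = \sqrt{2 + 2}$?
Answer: $i \sqrt{10} \approx 3.1623 i$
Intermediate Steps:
$L = -6$ ($L = -8 + \sqrt{2 + 2} = -8 + \sqrt{4} = -8 + 2 = -6$)
$d{\left(f \right)} = -4$ ($d{\left(f \right)} = -5 + 1 = -4$)
$v = -6$
$14 \cdot 0 + \sqrt{v + d{\left(0 \right)}} = 14 \cdot 0 + \sqrt{-6 - 4} = 0 + \sqrt{-10} = 0 + i \sqrt{10} = i \sqrt{10}$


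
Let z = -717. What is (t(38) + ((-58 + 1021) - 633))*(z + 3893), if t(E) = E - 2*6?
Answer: 1130656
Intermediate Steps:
t(E) = -12 + E (t(E) = E - 12 = -12 + E)
(t(38) + ((-58 + 1021) - 633))*(z + 3893) = ((-12 + 38) + ((-58 + 1021) - 633))*(-717 + 3893) = (26 + (963 - 633))*3176 = (26 + 330)*3176 = 356*3176 = 1130656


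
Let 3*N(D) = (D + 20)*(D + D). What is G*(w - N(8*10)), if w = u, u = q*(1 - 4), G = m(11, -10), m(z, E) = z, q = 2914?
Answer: -464486/3 ≈ -1.5483e+5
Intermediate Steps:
G = 11
u = -8742 (u = 2914*(1 - 4) = 2914*(-3) = -8742)
w = -8742
N(D) = 2*D*(20 + D)/3 (N(D) = ((D + 20)*(D + D))/3 = ((20 + D)*(2*D))/3 = (2*D*(20 + D))/3 = 2*D*(20 + D)/3)
G*(w - N(8*10)) = 11*(-8742 - 2*8*10*(20 + 8*10)/3) = 11*(-8742 - 2*80*(20 + 80)/3) = 11*(-8742 - 2*80*100/3) = 11*(-8742 - 1*16000/3) = 11*(-8742 - 16000/3) = 11*(-42226/3) = -464486/3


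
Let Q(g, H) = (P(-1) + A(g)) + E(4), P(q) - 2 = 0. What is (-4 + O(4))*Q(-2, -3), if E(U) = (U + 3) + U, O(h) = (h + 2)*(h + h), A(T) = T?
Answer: 484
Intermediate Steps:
O(h) = 2*h*(2 + h) (O(h) = (2 + h)*(2*h) = 2*h*(2 + h))
P(q) = 2 (P(q) = 2 + 0 = 2)
E(U) = 3 + 2*U (E(U) = (3 + U) + U = 3 + 2*U)
Q(g, H) = 13 + g (Q(g, H) = (2 + g) + (3 + 2*4) = (2 + g) + (3 + 8) = (2 + g) + 11 = 13 + g)
(-4 + O(4))*Q(-2, -3) = (-4 + 2*4*(2 + 4))*(13 - 2) = (-4 + 2*4*6)*11 = (-4 + 48)*11 = 44*11 = 484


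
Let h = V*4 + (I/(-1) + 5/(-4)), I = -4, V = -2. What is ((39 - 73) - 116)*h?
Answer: 1575/2 ≈ 787.50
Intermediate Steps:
h = -21/4 (h = -2*4 + (-4/(-1) + 5/(-4)) = -8 + (-4*(-1) + 5*(-1/4)) = -8 + (4 - 5/4) = -8 + 11/4 = -21/4 ≈ -5.2500)
((39 - 73) - 116)*h = ((39 - 73) - 116)*(-21/4) = (-34 - 116)*(-21/4) = -150*(-21/4) = 1575/2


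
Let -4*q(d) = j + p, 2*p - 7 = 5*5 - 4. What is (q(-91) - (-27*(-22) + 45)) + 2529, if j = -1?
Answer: 7547/4 ≈ 1886.8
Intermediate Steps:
p = 14 (p = 7/2 + (5*5 - 4)/2 = 7/2 + (25 - 4)/2 = 7/2 + (1/2)*21 = 7/2 + 21/2 = 14)
q(d) = -13/4 (q(d) = -(-1 + 14)/4 = -1/4*13 = -13/4)
(q(-91) - (-27*(-22) + 45)) + 2529 = (-13/4 - (-27*(-22) + 45)) + 2529 = (-13/4 - (594 + 45)) + 2529 = (-13/4 - 1*639) + 2529 = (-13/4 - 639) + 2529 = -2569/4 + 2529 = 7547/4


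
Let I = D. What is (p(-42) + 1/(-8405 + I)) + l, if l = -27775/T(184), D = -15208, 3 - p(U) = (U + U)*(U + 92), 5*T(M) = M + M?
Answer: 33243065809/8689584 ≈ 3825.6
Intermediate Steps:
T(M) = 2*M/5 (T(M) = (M + M)/5 = (2*M)/5 = 2*M/5)
p(U) = 3 - 2*U*(92 + U) (p(U) = 3 - (U + U)*(U + 92) = 3 - 2*U*(92 + U))
I = -15208
l = -138875/368 (l = -27775/((⅖)*184) = -27775/368/5 = -27775*5/368 = -138875/368 ≈ -377.38)
(p(-42) + 1/(-8405 + I)) + l = ((3 - 184*(-42) - 2*(-42)²) + 1/(-8405 - 15208)) - 138875/368 = ((3 + 7728 - 2*1764) + 1/(-23613)) - 138875/368 = ((3 + 7728 - 3528) - 1/23613) - 138875/368 = (4203 - 1/23613) - 138875/368 = 99245438/23613 - 138875/368 = 33243065809/8689584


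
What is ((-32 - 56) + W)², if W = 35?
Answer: 2809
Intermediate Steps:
((-32 - 56) + W)² = ((-32 - 56) + 35)² = (-88 + 35)² = (-53)² = 2809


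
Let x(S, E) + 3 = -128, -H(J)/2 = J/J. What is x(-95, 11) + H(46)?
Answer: -133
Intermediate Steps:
H(J) = -2 (H(J) = -2*J/J = -2*1 = -2)
x(S, E) = -131 (x(S, E) = -3 - 128 = -131)
x(-95, 11) + H(46) = -131 - 2 = -133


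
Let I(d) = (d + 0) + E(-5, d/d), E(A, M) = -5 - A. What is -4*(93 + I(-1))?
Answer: -368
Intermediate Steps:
I(d) = d (I(d) = (d + 0) + (-5 - 1*(-5)) = d + (-5 + 5) = d + 0 = d)
-4*(93 + I(-1)) = -4*(93 - 1) = -4*92 = -368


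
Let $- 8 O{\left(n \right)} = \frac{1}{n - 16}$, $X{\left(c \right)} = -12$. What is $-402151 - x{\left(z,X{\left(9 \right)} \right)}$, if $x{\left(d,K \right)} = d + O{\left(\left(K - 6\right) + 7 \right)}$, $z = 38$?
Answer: $- \frac{86872825}{216} \approx -4.0219 \cdot 10^{5}$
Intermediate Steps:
$O{\left(n \right)} = - \frac{1}{8 \left(-16 + n\right)}$ ($O{\left(n \right)} = - \frac{1}{8 \left(n - 16\right)} = - \frac{1}{8 \left(-16 + n\right)}$)
$x{\left(d,K \right)} = d - \frac{1}{-120 + 8 K}$ ($x{\left(d,K \right)} = d - \frac{1}{-128 + 8 \left(\left(K - 6\right) + 7\right)} = d - \frac{1}{-128 + 8 \left(\left(-6 + K\right) + 7\right)} = d - \frac{1}{-128 + 8 \left(1 + K\right)} = d - \frac{1}{-128 + \left(8 + 8 K\right)} = d - \frac{1}{-120 + 8 K}$)
$-402151 - x{\left(z,X{\left(9 \right)} \right)} = -402151 - \frac{- \frac{1}{8} + 38 \left(-15 - 12\right)}{-15 - 12} = -402151 - \frac{- \frac{1}{8} + 38 \left(-27\right)}{-27} = -402151 - - \frac{- \frac{1}{8} - 1026}{27} = -402151 - \left(- \frac{1}{27}\right) \left(- \frac{8209}{8}\right) = -402151 - \frac{8209}{216} = - \frac{86872825}{216}$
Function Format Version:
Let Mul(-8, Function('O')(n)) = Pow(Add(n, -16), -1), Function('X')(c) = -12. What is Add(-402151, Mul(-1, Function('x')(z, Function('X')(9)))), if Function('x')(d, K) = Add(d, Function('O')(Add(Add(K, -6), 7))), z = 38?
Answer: Rational(-86872825, 216) ≈ -4.0219e+5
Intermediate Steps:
Function('O')(n) = Mul(Rational(-1, 8), Pow(Add(-16, n), -1)) (Function('O')(n) = Mul(Rational(-1, 8), Pow(Add(n, -16), -1)) = Mul(Rational(-1, 8), Pow(Add(-16, n), -1)))
Function('x')(d, K) = Add(d, Mul(-1, Pow(Add(-120, Mul(8, K)), -1))) (Function('x')(d, K) = Add(d, Mul(-1, Pow(Add(-128, Mul(8, Add(Add(K, -6), 7))), -1))) = Add(d, Mul(-1, Pow(Add(-128, Mul(8, Add(Add(-6, K), 7))), -1))) = Add(d, Mul(-1, Pow(Add(-128, Mul(8, Add(1, K))), -1))) = Add(d, Mul(-1, Pow(Add(-128, Add(8, Mul(8, K))), -1))) = Add(d, Mul(-1, Pow(Add(-120, Mul(8, K)), -1))))
Add(-402151, Mul(-1, Function('x')(z, Function('X')(9)))) = Add(-402151, Mul(-1, Mul(Pow(Add(-15, -12), -1), Add(Rational(-1, 8), Mul(38, Add(-15, -12)))))) = Add(-402151, Mul(-1, Mul(Pow(-27, -1), Add(Rational(-1, 8), Mul(38, -27))))) = Add(-402151, Mul(-1, Mul(Rational(-1, 27), Add(Rational(-1, 8), -1026)))) = Add(-402151, Mul(-1, Mul(Rational(-1, 27), Rational(-8209, 8)))) = Add(-402151, Mul(-1, Rational(8209, 216))) = Add(-402151, Rational(-8209, 216)) = Rational(-86872825, 216)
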